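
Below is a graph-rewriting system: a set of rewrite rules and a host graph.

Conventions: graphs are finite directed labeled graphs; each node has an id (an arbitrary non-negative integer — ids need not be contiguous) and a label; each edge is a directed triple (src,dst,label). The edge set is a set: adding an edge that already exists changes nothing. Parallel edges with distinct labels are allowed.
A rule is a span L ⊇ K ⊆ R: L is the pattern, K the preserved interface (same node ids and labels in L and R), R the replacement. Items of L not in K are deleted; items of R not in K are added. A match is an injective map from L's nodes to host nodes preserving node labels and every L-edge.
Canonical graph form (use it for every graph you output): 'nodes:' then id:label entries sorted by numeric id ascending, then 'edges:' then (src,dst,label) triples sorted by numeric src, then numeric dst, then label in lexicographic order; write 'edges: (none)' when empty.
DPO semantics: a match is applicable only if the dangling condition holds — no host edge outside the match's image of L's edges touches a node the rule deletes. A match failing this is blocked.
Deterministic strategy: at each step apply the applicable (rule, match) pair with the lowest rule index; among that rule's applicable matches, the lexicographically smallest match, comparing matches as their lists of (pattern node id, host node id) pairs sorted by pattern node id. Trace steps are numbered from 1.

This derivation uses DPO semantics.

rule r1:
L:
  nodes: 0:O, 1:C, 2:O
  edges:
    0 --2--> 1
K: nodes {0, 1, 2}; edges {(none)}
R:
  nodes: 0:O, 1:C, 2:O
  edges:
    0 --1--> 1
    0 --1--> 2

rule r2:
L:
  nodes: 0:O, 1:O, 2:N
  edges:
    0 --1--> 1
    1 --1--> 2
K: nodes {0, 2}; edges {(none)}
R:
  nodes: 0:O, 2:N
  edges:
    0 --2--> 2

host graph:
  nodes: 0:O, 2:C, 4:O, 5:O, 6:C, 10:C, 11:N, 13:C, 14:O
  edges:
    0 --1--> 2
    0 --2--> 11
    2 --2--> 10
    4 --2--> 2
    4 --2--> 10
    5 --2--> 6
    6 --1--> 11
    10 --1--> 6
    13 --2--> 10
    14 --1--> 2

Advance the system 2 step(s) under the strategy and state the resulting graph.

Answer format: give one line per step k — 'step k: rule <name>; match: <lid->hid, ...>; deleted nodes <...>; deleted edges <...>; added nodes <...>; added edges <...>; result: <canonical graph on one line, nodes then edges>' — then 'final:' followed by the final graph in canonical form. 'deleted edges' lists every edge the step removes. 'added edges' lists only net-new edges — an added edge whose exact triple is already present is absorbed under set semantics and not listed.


step 1: rule r1; match: 0->4, 1->2, 2->0; deleted nodes (none); deleted edges (4,2,2); added nodes (none); added edges (4,0,1); (4,2,1); result: nodes: 0:O, 2:C, 4:O, 5:O, 6:C, 10:C, 11:N, 13:C, 14:O edges: (0,2,1); (0,11,2); (2,10,2); (4,0,1); (4,2,1); (4,10,2); (5,6,2); (6,11,1); (10,6,1); (13,10,2); (14,2,1)
step 2: rule r1; match: 0->4, 1->10, 2->0; deleted nodes (none); deleted edges (4,10,2); added nodes (none); added edges (4,10,1); result: nodes: 0:O, 2:C, 4:O, 5:O, 6:C, 10:C, 11:N, 13:C, 14:O edges: (0,2,1); (0,11,2); (2,10,2); (4,0,1); (4,2,1); (4,10,1); (5,6,2); (6,11,1); (10,6,1); (13,10,2); (14,2,1)
final:
nodes: 0:O, 2:C, 4:O, 5:O, 6:C, 10:C, 11:N, 13:C, 14:O
edges: (0,2,1); (0,11,2); (2,10,2); (4,0,1); (4,2,1); (4,10,1); (5,6,2); (6,11,1); (10,6,1); (13,10,2); (14,2,1)


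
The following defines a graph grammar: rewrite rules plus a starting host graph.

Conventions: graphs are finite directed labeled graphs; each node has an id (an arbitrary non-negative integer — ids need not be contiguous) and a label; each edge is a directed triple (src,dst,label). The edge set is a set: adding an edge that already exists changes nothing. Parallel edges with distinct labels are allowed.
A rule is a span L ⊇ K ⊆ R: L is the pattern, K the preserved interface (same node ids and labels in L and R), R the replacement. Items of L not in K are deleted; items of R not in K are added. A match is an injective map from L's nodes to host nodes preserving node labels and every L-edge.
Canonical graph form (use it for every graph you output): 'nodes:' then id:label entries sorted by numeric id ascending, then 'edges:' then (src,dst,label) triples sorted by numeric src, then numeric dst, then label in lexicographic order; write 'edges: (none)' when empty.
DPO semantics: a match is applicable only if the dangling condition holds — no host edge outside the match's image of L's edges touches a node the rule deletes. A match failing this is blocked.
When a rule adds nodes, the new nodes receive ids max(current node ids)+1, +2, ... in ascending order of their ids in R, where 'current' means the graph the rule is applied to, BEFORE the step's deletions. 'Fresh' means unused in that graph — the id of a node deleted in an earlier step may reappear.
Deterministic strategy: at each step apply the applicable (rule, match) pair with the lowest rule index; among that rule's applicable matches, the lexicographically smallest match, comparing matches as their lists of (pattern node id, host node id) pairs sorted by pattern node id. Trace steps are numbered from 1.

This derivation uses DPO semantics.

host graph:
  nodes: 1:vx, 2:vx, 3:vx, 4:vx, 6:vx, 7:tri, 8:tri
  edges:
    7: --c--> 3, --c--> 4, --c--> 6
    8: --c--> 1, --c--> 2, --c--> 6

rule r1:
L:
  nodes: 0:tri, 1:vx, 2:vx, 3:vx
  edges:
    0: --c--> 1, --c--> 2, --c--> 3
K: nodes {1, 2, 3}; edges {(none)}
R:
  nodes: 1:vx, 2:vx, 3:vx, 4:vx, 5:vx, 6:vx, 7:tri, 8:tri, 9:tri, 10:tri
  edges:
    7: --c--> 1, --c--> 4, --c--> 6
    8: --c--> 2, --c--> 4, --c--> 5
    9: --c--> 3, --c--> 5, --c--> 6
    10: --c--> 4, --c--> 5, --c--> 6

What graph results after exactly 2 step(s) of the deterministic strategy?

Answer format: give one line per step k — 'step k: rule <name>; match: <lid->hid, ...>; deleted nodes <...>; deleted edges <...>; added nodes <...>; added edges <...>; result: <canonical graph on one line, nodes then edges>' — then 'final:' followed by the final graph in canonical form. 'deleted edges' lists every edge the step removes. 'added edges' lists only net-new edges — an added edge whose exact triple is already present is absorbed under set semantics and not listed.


step 1: rule r1; match: 0->7, 1->3, 2->4, 3->6; deleted nodes 7; deleted edges (7,3,c); (7,4,c); (7,6,c); added nodes 9, 10, 11, 12, 13, 14, 15; added edges (12,3,c); (12,9,c); (12,11,c); (13,4,c); (13,9,c); (13,10,c); (14,6,c); (14,10,c); (14,11,c); (15,9,c); (15,10,c); (15,11,c); result: nodes: 1:vx, 2:vx, 3:vx, 4:vx, 6:vx, 8:tri, 9:vx, 10:vx, 11:vx, 12:tri, 13:tri, 14:tri, 15:tri edges: (8,1,c); (8,2,c); (8,6,c); (12,3,c); (12,9,c); (12,11,c); (13,4,c); (13,9,c); (13,10,c); (14,6,c); (14,10,c); (14,11,c); (15,9,c); (15,10,c); (15,11,c)
step 2: rule r1; match: 0->8, 1->1, 2->2, 3->6; deleted nodes 8; deleted edges (8,1,c); (8,2,c); (8,6,c); added nodes 16, 17, 18, 19, 20, 21, 22; added edges (19,1,c); (19,16,c); (19,18,c); (20,2,c); (20,16,c); (20,17,c); (21,6,c); (21,17,c); (21,18,c); (22,16,c); (22,17,c); (22,18,c); result: nodes: 1:vx, 2:vx, 3:vx, 4:vx, 6:vx, 9:vx, 10:vx, 11:vx, 12:tri, 13:tri, 14:tri, 15:tri, 16:vx, 17:vx, 18:vx, 19:tri, 20:tri, 21:tri, 22:tri edges: (12,3,c); (12,9,c); (12,11,c); (13,4,c); (13,9,c); (13,10,c); (14,6,c); (14,10,c); (14,11,c); (15,9,c); (15,10,c); (15,11,c); (19,1,c); (19,16,c); (19,18,c); (20,2,c); (20,16,c); (20,17,c); (21,6,c); (21,17,c); (21,18,c); (22,16,c); (22,17,c); (22,18,c)
final:
nodes: 1:vx, 2:vx, 3:vx, 4:vx, 6:vx, 9:vx, 10:vx, 11:vx, 12:tri, 13:tri, 14:tri, 15:tri, 16:vx, 17:vx, 18:vx, 19:tri, 20:tri, 21:tri, 22:tri
edges: (12,3,c); (12,9,c); (12,11,c); (13,4,c); (13,9,c); (13,10,c); (14,6,c); (14,10,c); (14,11,c); (15,9,c); (15,10,c); (15,11,c); (19,1,c); (19,16,c); (19,18,c); (20,2,c); (20,16,c); (20,17,c); (21,6,c); (21,17,c); (21,18,c); (22,16,c); (22,17,c); (22,18,c)


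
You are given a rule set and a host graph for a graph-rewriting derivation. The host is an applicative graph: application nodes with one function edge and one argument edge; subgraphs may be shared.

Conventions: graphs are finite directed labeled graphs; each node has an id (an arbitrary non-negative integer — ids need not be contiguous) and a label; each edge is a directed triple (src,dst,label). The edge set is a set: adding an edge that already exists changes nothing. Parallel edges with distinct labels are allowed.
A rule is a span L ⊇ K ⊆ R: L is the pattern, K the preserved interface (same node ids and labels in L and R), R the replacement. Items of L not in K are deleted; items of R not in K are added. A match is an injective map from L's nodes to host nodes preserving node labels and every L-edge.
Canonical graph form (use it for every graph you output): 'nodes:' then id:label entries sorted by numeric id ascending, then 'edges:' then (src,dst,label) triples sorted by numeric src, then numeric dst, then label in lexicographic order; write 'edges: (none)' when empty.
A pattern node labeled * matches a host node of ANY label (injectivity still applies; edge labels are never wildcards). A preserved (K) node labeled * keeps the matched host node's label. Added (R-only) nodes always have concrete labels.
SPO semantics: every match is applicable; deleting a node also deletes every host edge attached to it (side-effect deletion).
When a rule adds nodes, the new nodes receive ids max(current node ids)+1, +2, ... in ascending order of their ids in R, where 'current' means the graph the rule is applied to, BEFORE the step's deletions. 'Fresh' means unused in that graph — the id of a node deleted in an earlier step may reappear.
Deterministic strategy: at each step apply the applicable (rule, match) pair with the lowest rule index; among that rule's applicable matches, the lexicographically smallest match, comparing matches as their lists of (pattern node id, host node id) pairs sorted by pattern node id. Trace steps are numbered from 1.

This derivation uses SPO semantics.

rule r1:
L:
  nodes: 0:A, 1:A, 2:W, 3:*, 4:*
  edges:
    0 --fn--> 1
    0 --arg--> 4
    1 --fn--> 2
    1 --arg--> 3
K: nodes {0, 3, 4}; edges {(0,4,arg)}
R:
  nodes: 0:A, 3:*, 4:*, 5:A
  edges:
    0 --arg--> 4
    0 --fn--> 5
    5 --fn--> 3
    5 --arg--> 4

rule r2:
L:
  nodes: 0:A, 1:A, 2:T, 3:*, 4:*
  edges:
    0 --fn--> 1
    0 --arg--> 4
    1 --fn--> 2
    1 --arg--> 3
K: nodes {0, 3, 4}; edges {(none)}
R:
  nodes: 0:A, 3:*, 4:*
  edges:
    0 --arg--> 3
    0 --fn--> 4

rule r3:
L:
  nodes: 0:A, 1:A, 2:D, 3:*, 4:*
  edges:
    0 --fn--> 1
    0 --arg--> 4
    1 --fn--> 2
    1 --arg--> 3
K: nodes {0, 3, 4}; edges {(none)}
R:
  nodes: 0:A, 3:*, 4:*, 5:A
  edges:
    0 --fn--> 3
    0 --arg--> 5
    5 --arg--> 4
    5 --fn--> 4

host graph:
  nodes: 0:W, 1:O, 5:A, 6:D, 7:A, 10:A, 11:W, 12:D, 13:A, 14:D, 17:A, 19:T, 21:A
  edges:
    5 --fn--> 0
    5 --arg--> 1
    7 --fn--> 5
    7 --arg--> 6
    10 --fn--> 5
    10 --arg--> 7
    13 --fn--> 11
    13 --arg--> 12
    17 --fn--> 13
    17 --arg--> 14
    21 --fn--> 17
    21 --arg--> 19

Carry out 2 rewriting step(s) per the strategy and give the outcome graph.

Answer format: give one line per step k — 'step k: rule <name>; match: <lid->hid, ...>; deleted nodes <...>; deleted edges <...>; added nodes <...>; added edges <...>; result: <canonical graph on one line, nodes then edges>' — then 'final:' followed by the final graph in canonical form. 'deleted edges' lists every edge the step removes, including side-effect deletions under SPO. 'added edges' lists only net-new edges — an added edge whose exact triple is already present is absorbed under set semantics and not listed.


step 1: rule r1; match: 0->7, 1->5, 2->0, 3->1, 4->6; deleted nodes 0, 5; deleted edges (5,0,fn); (5,1,arg); (7,5,fn); (10,5,fn); added nodes 22; added edges (7,22,fn); (22,1,fn); (22,6,arg); result: nodes: 1:O, 6:D, 7:A, 10:A, 11:W, 12:D, 13:A, 14:D, 17:A, 19:T, 21:A, 22:A edges: (7,6,arg); (7,22,fn); (10,7,arg); (13,11,fn); (13,12,arg); (17,13,fn); (17,14,arg); (21,17,fn); (21,19,arg); (22,1,fn); (22,6,arg)
step 2: rule r1; match: 0->17, 1->13, 2->11, 3->12, 4->14; deleted nodes 11, 13; deleted edges (13,11,fn); (13,12,arg); (17,13,fn); added nodes 23; added edges (17,23,fn); (23,12,fn); (23,14,arg); result: nodes: 1:O, 6:D, 7:A, 10:A, 12:D, 14:D, 17:A, 19:T, 21:A, 22:A, 23:A edges: (7,6,arg); (7,22,fn); (10,7,arg); (17,14,arg); (17,23,fn); (21,17,fn); (21,19,arg); (22,1,fn); (22,6,arg); (23,12,fn); (23,14,arg)
final:
nodes: 1:O, 6:D, 7:A, 10:A, 12:D, 14:D, 17:A, 19:T, 21:A, 22:A, 23:A
edges: (7,6,arg); (7,22,fn); (10,7,arg); (17,14,arg); (17,23,fn); (21,17,fn); (21,19,arg); (22,1,fn); (22,6,arg); (23,12,fn); (23,14,arg)


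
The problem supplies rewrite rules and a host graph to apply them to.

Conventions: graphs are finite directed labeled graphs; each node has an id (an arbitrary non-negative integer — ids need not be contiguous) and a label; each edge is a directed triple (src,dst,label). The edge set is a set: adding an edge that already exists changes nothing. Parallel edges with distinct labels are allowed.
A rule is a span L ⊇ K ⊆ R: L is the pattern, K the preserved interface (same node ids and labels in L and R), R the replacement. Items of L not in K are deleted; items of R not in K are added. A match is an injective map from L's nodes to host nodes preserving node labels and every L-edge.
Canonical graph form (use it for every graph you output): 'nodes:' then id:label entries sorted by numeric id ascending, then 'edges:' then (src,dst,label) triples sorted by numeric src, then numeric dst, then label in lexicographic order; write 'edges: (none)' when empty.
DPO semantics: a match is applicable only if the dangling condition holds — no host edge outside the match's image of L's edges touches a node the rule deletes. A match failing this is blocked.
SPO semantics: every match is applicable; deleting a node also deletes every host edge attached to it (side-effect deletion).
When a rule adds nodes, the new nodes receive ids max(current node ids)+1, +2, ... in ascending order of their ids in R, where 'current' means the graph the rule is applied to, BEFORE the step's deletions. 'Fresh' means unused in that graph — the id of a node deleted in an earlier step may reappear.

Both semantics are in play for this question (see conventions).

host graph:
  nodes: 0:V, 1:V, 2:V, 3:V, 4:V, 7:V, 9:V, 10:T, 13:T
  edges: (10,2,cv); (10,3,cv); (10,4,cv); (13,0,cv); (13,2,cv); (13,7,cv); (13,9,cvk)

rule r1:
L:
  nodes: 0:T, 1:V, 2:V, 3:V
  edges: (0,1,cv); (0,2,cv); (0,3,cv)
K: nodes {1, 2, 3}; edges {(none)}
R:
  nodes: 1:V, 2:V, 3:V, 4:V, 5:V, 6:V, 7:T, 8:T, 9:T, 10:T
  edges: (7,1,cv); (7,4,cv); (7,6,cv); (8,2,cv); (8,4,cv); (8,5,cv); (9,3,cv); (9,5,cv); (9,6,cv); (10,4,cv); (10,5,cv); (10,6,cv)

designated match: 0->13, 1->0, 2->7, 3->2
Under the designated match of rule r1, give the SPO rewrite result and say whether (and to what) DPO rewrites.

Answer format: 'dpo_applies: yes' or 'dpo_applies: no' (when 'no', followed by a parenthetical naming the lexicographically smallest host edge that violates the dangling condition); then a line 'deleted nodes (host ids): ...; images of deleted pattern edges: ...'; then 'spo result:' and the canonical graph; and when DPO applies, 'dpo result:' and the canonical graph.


dpo_applies: no
(the rule deletes node 13, which keeps host edge (13,9,cvk) outside the match image — the dangling condition fails, DPO blocks; SPO proceeds and side-deletes such edges)
deleted nodes (host ids): 13; images of deleted pattern edges: (13,0,cv); (13,2,cv); (13,7,cv)
spo result:
nodes: 0:V, 1:V, 2:V, 3:V, 4:V, 7:V, 9:V, 10:T, 14:V, 15:V, 16:V, 17:T, 18:T, 19:T, 20:T
edges: (10,2,cv); (10,3,cv); (10,4,cv); (17,0,cv); (17,14,cv); (17,16,cv); (18,7,cv); (18,14,cv); (18,15,cv); (19,2,cv); (19,15,cv); (19,16,cv); (20,14,cv); (20,15,cv); (20,16,cv)


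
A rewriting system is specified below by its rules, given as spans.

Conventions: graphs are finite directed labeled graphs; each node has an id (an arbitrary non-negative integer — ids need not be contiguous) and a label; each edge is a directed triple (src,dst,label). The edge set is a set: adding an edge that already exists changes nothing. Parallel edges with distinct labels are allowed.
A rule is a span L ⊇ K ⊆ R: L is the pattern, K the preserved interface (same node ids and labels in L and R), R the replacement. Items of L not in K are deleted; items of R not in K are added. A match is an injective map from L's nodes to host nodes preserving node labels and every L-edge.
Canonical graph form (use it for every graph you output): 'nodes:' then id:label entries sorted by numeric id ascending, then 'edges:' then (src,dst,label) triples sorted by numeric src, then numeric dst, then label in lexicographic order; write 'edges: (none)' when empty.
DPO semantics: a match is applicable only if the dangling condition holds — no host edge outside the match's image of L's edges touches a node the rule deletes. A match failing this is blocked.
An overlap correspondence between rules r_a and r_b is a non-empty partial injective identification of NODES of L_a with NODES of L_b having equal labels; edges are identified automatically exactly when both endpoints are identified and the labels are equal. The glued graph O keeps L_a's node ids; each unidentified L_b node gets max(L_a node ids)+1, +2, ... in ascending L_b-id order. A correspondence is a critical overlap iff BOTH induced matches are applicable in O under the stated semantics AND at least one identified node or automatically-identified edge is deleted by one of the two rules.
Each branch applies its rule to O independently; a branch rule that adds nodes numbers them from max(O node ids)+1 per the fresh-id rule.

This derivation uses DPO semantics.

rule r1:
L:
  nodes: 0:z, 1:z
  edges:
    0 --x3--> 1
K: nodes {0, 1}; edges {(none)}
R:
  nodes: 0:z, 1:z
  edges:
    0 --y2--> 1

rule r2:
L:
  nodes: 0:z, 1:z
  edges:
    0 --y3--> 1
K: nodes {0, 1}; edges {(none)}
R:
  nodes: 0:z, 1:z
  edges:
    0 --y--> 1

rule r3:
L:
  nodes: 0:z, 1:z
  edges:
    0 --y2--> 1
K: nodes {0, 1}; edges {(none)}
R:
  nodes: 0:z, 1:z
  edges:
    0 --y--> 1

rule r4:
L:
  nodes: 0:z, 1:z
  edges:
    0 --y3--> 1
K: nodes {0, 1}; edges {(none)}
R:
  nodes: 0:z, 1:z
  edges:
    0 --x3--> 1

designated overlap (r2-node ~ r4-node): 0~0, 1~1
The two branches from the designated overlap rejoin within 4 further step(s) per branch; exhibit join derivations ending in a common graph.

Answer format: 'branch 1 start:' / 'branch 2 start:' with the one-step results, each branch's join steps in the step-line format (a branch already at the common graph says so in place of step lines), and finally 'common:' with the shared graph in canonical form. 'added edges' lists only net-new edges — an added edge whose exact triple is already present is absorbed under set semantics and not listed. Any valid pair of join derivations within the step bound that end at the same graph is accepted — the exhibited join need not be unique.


branch 1 start:
nodes: 0:z, 1:z
edges: (0,1,y)
branch 2 start:
nodes: 0:z, 1:z
edges: (0,1,x3)
branch 1: already at the common graph (0 steps)
branch 2 step 1: rule r1; match: 0->0, 1->1; deleted nodes (none); deleted edges (0,1,x3); added nodes (none); added edges (0,1,y2); result: nodes: 0:z, 1:z edges: (0,1,y2)
branch 2 step 2: rule r3; match: 0->0, 1->1; deleted nodes (none); deleted edges (0,1,y2); added nodes (none); added edges (0,1,y); result: nodes: 0:z, 1:z edges: (0,1,y)
common:
nodes: 0:z, 1:z
edges: (0,1,y)


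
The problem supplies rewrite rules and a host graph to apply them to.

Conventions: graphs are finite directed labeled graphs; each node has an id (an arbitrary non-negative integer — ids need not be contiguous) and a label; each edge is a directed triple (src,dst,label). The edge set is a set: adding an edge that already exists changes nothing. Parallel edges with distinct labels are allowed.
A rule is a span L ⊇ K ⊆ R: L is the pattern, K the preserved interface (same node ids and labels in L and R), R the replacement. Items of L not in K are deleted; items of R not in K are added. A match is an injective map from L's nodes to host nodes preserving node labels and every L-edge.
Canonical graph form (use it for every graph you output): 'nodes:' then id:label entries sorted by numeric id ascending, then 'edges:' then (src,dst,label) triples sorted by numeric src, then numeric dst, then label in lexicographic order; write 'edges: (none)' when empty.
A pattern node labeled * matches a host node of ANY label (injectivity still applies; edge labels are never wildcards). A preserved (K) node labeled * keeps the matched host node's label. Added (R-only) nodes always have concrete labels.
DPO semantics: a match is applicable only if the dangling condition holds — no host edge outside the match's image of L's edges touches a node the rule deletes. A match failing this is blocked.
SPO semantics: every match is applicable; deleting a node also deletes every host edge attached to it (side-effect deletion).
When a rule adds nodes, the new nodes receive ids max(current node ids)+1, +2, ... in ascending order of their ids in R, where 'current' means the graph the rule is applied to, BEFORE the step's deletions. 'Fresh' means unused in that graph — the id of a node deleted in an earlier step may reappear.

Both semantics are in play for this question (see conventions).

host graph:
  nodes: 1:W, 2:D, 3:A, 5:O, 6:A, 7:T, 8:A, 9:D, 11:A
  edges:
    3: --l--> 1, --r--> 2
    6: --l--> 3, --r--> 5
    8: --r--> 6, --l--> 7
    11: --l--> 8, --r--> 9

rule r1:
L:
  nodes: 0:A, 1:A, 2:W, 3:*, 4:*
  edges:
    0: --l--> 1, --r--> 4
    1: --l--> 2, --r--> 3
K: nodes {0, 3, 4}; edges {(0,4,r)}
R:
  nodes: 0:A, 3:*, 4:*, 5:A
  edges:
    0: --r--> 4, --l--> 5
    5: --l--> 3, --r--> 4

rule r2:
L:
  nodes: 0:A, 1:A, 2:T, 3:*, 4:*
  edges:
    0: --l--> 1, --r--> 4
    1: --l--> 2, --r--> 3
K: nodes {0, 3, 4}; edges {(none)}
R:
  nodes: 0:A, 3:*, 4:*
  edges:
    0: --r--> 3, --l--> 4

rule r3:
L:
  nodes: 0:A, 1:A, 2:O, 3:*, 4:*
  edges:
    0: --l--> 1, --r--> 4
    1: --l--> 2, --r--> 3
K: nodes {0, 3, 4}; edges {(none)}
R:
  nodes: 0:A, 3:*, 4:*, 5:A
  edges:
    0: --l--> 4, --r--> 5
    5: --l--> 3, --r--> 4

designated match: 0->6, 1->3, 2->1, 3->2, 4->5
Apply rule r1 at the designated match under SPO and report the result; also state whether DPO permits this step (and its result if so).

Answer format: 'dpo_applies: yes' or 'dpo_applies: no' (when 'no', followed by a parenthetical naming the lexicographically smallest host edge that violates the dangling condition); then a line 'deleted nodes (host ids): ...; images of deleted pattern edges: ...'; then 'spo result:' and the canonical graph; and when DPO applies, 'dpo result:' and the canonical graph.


dpo_applies: yes
deleted nodes (host ids): 1, 3; images of deleted pattern edges: (3,1,l); (3,2,r); (6,3,l)
spo result:
nodes: 2:D, 5:O, 6:A, 7:T, 8:A, 9:D, 11:A, 12:A
edges: (6,5,r); (6,12,l); (8,6,r); (8,7,l); (11,8,l); (11,9,r); (12,2,l); (12,5,r)
dpo result:
nodes: 2:D, 5:O, 6:A, 7:T, 8:A, 9:D, 11:A, 12:A
edges: (6,5,r); (6,12,l); (8,6,r); (8,7,l); (11,8,l); (11,9,r); (12,2,l); (12,5,r)


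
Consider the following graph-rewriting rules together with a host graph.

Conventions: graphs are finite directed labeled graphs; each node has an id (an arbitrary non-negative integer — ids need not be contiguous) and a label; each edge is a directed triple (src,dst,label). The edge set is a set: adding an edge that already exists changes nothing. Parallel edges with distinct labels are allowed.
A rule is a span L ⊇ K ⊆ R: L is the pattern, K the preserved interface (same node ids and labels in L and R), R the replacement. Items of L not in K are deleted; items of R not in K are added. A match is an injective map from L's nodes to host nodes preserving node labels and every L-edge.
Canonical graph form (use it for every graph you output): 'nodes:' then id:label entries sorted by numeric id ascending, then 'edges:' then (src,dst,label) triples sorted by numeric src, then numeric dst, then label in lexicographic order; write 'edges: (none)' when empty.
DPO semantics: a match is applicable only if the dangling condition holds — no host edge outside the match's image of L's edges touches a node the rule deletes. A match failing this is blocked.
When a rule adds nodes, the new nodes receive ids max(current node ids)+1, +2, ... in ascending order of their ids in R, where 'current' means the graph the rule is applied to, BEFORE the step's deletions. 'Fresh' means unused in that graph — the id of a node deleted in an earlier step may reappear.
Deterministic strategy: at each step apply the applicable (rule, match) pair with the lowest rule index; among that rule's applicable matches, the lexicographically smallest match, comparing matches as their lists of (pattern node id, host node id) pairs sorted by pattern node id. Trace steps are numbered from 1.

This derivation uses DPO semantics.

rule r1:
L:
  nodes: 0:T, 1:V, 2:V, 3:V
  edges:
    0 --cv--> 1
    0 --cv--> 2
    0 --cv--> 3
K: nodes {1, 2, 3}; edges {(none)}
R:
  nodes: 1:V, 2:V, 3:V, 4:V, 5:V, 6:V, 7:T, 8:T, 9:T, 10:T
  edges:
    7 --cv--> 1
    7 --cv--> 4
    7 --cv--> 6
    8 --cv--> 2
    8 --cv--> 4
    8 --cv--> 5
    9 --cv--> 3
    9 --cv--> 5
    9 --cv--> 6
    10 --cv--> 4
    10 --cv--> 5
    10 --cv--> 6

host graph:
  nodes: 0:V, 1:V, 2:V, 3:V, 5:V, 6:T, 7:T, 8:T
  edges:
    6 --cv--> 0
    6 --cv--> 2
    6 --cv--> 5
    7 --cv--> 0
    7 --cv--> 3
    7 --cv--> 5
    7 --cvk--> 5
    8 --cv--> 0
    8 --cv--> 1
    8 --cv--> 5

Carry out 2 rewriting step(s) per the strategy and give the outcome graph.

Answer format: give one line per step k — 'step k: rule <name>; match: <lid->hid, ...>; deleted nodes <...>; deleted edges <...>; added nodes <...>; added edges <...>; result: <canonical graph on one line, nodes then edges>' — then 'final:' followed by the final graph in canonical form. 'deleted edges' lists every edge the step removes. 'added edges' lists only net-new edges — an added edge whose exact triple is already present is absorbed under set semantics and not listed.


step 1: rule r1; match: 0->6, 1->0, 2->2, 3->5; deleted nodes 6; deleted edges (6,0,cv); (6,2,cv); (6,5,cv); added nodes 9, 10, 11, 12, 13, 14, 15; added edges (12,0,cv); (12,9,cv); (12,11,cv); (13,2,cv); (13,9,cv); (13,10,cv); (14,5,cv); (14,10,cv); (14,11,cv); (15,9,cv); (15,10,cv); (15,11,cv); result: nodes: 0:V, 1:V, 2:V, 3:V, 5:V, 7:T, 8:T, 9:V, 10:V, 11:V, 12:T, 13:T, 14:T, 15:T edges: (7,0,cv); (7,3,cv); (7,5,cv); (7,5,cvk); (8,0,cv); (8,1,cv); (8,5,cv); (12,0,cv); (12,9,cv); (12,11,cv); (13,2,cv); (13,9,cv); (13,10,cv); (14,5,cv); (14,10,cv); (14,11,cv); (15,9,cv); (15,10,cv); (15,11,cv)
step 2: rule r1; match: 0->8, 1->0, 2->1, 3->5; deleted nodes 8; deleted edges (8,0,cv); (8,1,cv); (8,5,cv); added nodes 16, 17, 18, 19, 20, 21, 22; added edges (19,0,cv); (19,16,cv); (19,18,cv); (20,1,cv); (20,16,cv); (20,17,cv); (21,5,cv); (21,17,cv); (21,18,cv); (22,16,cv); (22,17,cv); (22,18,cv); result: nodes: 0:V, 1:V, 2:V, 3:V, 5:V, 7:T, 9:V, 10:V, 11:V, 12:T, 13:T, 14:T, 15:T, 16:V, 17:V, 18:V, 19:T, 20:T, 21:T, 22:T edges: (7,0,cv); (7,3,cv); (7,5,cv); (7,5,cvk); (12,0,cv); (12,9,cv); (12,11,cv); (13,2,cv); (13,9,cv); (13,10,cv); (14,5,cv); (14,10,cv); (14,11,cv); (15,9,cv); (15,10,cv); (15,11,cv); (19,0,cv); (19,16,cv); (19,18,cv); (20,1,cv); (20,16,cv); (20,17,cv); (21,5,cv); (21,17,cv); (21,18,cv); (22,16,cv); (22,17,cv); (22,18,cv)
final:
nodes: 0:V, 1:V, 2:V, 3:V, 5:V, 7:T, 9:V, 10:V, 11:V, 12:T, 13:T, 14:T, 15:T, 16:V, 17:V, 18:V, 19:T, 20:T, 21:T, 22:T
edges: (7,0,cv); (7,3,cv); (7,5,cv); (7,5,cvk); (12,0,cv); (12,9,cv); (12,11,cv); (13,2,cv); (13,9,cv); (13,10,cv); (14,5,cv); (14,10,cv); (14,11,cv); (15,9,cv); (15,10,cv); (15,11,cv); (19,0,cv); (19,16,cv); (19,18,cv); (20,1,cv); (20,16,cv); (20,17,cv); (21,5,cv); (21,17,cv); (21,18,cv); (22,16,cv); (22,17,cv); (22,18,cv)


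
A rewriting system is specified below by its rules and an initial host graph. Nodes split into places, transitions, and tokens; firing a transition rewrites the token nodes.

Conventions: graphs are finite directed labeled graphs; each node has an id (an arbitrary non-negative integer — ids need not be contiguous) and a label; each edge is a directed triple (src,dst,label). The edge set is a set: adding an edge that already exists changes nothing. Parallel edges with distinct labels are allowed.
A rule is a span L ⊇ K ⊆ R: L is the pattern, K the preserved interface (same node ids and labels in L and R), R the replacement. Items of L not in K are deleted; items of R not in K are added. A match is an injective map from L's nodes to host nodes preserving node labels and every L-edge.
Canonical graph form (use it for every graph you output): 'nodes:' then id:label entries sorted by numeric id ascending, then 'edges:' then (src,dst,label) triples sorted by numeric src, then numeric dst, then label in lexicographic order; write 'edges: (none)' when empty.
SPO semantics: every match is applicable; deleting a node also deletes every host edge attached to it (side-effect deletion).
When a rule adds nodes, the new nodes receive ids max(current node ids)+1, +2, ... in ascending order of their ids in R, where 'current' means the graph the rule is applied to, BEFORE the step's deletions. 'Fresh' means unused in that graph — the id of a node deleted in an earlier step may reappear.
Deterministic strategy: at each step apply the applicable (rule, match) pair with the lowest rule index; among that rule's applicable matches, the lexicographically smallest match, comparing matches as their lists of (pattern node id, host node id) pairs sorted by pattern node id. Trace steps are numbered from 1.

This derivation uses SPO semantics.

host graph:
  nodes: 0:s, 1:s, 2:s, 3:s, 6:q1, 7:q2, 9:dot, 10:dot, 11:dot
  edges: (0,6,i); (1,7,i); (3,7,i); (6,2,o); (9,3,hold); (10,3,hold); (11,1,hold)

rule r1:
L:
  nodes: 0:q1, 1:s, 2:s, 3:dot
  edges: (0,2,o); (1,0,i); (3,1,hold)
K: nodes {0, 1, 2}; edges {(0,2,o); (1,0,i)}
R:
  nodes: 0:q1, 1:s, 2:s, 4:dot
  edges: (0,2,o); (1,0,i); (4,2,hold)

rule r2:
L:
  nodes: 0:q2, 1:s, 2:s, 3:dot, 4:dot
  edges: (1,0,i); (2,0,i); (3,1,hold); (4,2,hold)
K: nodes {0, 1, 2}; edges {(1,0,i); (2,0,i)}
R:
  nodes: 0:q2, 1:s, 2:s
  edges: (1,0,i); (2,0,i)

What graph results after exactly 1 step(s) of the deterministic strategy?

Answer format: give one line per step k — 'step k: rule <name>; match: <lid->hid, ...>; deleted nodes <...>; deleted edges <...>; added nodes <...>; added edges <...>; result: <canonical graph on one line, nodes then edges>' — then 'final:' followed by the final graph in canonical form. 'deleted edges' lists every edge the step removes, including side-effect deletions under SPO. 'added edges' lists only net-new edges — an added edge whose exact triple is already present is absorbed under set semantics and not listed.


step 1: rule r2; match: 0->7, 1->1, 2->3, 3->11, 4->9; deleted nodes 9, 11; deleted edges (9,3,hold); (11,1,hold); added nodes (none); added edges (none); result: nodes: 0:s, 1:s, 2:s, 3:s, 6:q1, 7:q2, 10:dot edges: (0,6,i); (1,7,i); (3,7,i); (6,2,o); (10,3,hold)
final:
nodes: 0:s, 1:s, 2:s, 3:s, 6:q1, 7:q2, 10:dot
edges: (0,6,i); (1,7,i); (3,7,i); (6,2,o); (10,3,hold)


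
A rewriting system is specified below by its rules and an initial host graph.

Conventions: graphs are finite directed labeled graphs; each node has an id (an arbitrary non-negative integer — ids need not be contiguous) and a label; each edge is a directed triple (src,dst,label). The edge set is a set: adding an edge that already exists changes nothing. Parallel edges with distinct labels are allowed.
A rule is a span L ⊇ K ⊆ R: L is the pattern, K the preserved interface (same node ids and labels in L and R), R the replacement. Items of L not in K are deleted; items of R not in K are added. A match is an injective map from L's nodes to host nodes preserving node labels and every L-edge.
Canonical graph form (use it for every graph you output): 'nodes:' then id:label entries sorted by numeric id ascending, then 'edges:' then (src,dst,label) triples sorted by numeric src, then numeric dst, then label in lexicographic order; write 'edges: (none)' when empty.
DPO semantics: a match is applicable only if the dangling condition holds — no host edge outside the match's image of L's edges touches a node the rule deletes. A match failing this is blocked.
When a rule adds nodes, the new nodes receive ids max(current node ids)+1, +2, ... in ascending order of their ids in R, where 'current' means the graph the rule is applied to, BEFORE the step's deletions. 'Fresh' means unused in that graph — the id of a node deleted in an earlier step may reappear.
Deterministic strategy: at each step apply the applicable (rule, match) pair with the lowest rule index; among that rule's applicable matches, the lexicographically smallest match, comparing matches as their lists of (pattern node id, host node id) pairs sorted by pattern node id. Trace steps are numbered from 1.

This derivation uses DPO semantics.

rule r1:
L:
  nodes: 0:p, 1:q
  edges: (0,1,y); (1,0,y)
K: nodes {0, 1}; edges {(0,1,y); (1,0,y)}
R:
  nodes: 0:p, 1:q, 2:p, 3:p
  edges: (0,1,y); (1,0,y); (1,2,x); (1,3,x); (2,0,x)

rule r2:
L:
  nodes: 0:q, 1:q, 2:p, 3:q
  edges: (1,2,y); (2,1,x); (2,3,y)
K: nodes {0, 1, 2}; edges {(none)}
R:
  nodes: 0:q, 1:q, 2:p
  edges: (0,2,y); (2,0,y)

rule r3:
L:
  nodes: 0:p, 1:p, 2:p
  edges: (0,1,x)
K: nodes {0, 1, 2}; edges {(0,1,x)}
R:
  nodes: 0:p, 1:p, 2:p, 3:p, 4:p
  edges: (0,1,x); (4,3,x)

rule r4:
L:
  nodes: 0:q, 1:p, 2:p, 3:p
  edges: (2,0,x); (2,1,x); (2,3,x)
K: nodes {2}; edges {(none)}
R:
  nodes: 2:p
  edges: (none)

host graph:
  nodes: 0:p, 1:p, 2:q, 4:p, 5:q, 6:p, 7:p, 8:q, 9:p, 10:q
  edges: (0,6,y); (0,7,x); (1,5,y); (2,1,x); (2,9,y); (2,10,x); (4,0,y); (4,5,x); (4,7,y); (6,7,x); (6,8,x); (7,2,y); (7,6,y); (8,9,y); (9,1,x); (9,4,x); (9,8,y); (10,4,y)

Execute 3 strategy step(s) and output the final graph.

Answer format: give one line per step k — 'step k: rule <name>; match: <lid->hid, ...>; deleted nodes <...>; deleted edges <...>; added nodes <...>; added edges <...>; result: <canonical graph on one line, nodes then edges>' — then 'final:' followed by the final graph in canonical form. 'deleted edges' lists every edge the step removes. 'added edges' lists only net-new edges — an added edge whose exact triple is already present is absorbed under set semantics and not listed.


step 1: rule r1; match: 0->9, 1->8; deleted nodes (none); deleted edges (none); added nodes 11, 12; added edges (8,11,x); (8,12,x); (11,9,x); result: nodes: 0:p, 1:p, 2:q, 4:p, 5:q, 6:p, 7:p, 8:q, 9:p, 10:q, 11:p, 12:p edges: (0,6,y); (0,7,x); (1,5,y); (2,1,x); (2,9,y); (2,10,x); (4,0,y); (4,5,x); (4,7,y); (6,7,x); (6,8,x); (7,2,y); (7,6,y); (8,9,y); (8,11,x); (8,12,x); (9,1,x); (9,4,x); (9,8,y); (10,4,y); (11,9,x)
step 2: rule r1; match: 0->9, 1->8; deleted nodes (none); deleted edges (none); added nodes 13, 14; added edges (8,13,x); (8,14,x); (13,9,x); result: nodes: 0:p, 1:p, 2:q, 4:p, 5:q, 6:p, 7:p, 8:q, 9:p, 10:q, 11:p, 12:p, 13:p, 14:p edges: (0,6,y); (0,7,x); (1,5,y); (2,1,x); (2,9,y); (2,10,x); (4,0,y); (4,5,x); (4,7,y); (6,7,x); (6,8,x); (7,2,y); (7,6,y); (8,9,y); (8,11,x); (8,12,x); (8,13,x); (8,14,x); (9,1,x); (9,4,x); (9,8,y); (10,4,y); (11,9,x); (13,9,x)
step 3: rule r1; match: 0->9, 1->8; deleted nodes (none); deleted edges (none); added nodes 15, 16; added edges (8,15,x); (8,16,x); (15,9,x); result: nodes: 0:p, 1:p, 2:q, 4:p, 5:q, 6:p, 7:p, 8:q, 9:p, 10:q, 11:p, 12:p, 13:p, 14:p, 15:p, 16:p edges: (0,6,y); (0,7,x); (1,5,y); (2,1,x); (2,9,y); (2,10,x); (4,0,y); (4,5,x); (4,7,y); (6,7,x); (6,8,x); (7,2,y); (7,6,y); (8,9,y); (8,11,x); (8,12,x); (8,13,x); (8,14,x); (8,15,x); (8,16,x); (9,1,x); (9,4,x); (9,8,y); (10,4,y); (11,9,x); (13,9,x); (15,9,x)
final:
nodes: 0:p, 1:p, 2:q, 4:p, 5:q, 6:p, 7:p, 8:q, 9:p, 10:q, 11:p, 12:p, 13:p, 14:p, 15:p, 16:p
edges: (0,6,y); (0,7,x); (1,5,y); (2,1,x); (2,9,y); (2,10,x); (4,0,y); (4,5,x); (4,7,y); (6,7,x); (6,8,x); (7,2,y); (7,6,y); (8,9,y); (8,11,x); (8,12,x); (8,13,x); (8,14,x); (8,15,x); (8,16,x); (9,1,x); (9,4,x); (9,8,y); (10,4,y); (11,9,x); (13,9,x); (15,9,x)


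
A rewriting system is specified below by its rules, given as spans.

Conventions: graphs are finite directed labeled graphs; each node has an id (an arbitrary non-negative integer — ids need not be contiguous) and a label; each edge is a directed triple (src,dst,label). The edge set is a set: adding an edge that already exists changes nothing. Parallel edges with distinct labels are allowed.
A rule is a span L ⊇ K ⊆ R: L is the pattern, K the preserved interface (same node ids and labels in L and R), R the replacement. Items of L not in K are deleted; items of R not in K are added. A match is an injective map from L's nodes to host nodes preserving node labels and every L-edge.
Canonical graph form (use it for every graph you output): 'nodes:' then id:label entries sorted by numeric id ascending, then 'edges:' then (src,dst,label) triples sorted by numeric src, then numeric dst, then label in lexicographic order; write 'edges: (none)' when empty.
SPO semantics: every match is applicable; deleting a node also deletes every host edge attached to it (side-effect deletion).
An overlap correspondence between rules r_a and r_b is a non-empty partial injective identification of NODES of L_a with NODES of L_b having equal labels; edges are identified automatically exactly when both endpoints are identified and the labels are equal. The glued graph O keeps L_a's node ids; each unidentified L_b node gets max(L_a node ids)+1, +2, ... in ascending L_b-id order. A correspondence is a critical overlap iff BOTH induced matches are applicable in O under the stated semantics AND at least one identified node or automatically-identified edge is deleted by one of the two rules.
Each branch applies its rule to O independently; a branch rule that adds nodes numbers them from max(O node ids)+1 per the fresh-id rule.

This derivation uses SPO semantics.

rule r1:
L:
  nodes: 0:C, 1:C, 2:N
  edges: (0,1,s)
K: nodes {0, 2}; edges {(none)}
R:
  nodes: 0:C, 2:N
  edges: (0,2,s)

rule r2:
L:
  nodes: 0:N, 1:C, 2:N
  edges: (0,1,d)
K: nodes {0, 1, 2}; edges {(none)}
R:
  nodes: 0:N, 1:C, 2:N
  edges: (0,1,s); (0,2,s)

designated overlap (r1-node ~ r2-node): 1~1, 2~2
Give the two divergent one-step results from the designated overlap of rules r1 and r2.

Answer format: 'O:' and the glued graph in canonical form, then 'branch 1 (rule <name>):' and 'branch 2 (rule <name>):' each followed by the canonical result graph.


O:
nodes: 0:C, 1:C, 2:N, 3:N
edges: (0,1,s); (3,1,d)
branch 1 (rule r1):
nodes: 0:C, 2:N, 3:N
edges: (0,2,s)
branch 2 (rule r2):
nodes: 0:C, 1:C, 2:N, 3:N
edges: (0,1,s); (3,1,s); (3,2,s)


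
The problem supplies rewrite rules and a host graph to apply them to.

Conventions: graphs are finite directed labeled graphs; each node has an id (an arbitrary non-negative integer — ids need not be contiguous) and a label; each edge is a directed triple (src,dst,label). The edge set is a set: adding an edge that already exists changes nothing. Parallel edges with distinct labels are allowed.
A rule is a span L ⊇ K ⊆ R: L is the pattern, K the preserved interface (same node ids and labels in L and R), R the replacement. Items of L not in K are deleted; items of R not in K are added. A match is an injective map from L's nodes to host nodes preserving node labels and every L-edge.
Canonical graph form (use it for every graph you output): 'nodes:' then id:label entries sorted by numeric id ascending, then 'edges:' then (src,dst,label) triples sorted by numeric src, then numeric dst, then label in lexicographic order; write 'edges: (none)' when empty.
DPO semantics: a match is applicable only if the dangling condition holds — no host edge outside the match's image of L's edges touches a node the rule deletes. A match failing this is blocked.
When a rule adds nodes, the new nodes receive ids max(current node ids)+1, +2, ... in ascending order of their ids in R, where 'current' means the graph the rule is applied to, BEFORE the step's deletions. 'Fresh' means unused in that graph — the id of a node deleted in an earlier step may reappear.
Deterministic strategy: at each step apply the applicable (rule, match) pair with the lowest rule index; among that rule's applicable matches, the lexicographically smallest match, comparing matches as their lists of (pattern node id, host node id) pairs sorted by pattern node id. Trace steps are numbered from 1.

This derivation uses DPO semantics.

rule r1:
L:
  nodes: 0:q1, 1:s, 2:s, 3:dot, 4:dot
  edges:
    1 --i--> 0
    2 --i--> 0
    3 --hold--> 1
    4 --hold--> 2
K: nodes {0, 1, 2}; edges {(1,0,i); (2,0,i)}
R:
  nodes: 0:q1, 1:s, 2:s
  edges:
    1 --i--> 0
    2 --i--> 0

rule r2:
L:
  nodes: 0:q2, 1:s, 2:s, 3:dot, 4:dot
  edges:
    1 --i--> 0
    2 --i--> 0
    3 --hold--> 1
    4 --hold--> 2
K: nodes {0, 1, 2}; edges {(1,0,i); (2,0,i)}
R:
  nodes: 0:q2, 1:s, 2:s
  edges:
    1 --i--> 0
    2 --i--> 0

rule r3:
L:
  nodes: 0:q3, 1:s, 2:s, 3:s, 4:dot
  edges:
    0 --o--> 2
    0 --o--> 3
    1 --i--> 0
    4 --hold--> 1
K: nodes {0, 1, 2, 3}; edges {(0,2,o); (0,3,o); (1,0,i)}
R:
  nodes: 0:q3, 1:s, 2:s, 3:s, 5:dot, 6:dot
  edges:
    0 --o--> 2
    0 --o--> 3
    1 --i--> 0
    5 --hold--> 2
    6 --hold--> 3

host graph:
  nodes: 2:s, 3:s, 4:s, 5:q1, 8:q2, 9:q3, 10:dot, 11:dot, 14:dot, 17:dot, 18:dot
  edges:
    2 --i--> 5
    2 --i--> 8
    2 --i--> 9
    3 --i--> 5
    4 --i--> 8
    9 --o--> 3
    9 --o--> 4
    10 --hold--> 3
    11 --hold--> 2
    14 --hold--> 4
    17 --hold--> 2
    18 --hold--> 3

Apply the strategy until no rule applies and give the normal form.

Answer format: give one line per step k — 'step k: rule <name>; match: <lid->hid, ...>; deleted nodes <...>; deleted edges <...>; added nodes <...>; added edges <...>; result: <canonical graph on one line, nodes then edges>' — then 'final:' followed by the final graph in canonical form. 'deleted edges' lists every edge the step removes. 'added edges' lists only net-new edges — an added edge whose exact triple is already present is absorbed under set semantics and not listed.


step 1: rule r1; match: 0->5, 1->2, 2->3, 3->11, 4->10; deleted nodes 10, 11; deleted edges (10,3,hold); (11,2,hold); added nodes (none); added edges (none); result: nodes: 2:s, 3:s, 4:s, 5:q1, 8:q2, 9:q3, 14:dot, 17:dot, 18:dot edges: (2,5,i); (2,8,i); (2,9,i); (3,5,i); (4,8,i); (9,3,o); (9,4,o); (14,4,hold); (17,2,hold); (18,3,hold)
step 2: rule r1; match: 0->5, 1->2, 2->3, 3->17, 4->18; deleted nodes 17, 18; deleted edges (17,2,hold); (18,3,hold); added nodes (none); added edges (none); result: nodes: 2:s, 3:s, 4:s, 5:q1, 8:q2, 9:q3, 14:dot edges: (2,5,i); (2,8,i); (2,9,i); (3,5,i); (4,8,i); (9,3,o); (9,4,o); (14,4,hold)
final:
nodes: 2:s, 3:s, 4:s, 5:q1, 8:q2, 9:q3, 14:dot
edges: (2,5,i); (2,8,i); (2,9,i); (3,5,i); (4,8,i); (9,3,o); (9,4,o); (14,4,hold)
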